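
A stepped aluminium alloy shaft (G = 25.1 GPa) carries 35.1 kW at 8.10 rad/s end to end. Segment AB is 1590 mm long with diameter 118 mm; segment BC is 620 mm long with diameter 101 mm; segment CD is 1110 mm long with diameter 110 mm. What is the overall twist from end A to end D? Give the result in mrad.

ω = 8.10 rad/s, so T = P/ω = 35.1×10³ / 8.100 = 4333 N·m.
J_AB = π(0.118)⁴/32 = 1.90×10^-5 m⁴; J_BC = π(0.101)⁴/32 = 1.02×10^-5 m⁴; J_CD = π(0.110)⁴/32 = 1.44×10^-5 m⁴.
θ = (T/G)·Σ L_i/J_i = (4333/25.1×10⁹)·(1.59/1.90×10^-5 + 0.620/1.02×10^-5 + 1.11/1.44×10^-5) = 0.03823 rad.

38.2 mrad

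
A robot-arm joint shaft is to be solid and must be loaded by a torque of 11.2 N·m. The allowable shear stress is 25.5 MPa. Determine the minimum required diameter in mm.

For a solid shaft τ_max = 16T/(πd³), so d = (16T/(π τ_allow))^(1/3) = (16·11.20/(π·2.55×10^7))^(1/3) = 0.01308 m.

13.1 mm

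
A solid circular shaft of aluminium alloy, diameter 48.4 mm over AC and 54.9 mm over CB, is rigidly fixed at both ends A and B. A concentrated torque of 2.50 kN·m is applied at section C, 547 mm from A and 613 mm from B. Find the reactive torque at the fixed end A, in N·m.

1010 N·m

Compatibility: T_A·a/J_AC = T_B·b/J_CB with T_A + T_B = T₀.
J_AC = 5.39×10^-7 m⁴, J_CB = 8.92×10^-7 m⁴, so T_A = T₀·(J_AC/a)/((J_AC/a)+(J_CB/b)) = 1009 N·m, T_B = 1491 N·m.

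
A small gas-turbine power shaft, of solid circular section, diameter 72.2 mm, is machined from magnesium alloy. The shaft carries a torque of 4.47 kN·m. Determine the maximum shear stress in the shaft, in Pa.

6.05e7 Pa

J = πd⁴/32 = π(0.0722)⁴/32 = 2.668×10^-6 m⁴.
τ_max = T·r/J = 4470 × 0.0361 / 2.668×10^-6 = 6.049×10^7 Pa.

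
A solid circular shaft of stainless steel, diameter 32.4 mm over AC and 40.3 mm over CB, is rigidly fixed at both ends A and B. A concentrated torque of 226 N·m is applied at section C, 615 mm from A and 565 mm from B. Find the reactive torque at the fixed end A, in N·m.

Compatibility: T_A·a/J_AC = T_B·b/J_CB with T_A + T_B = T₀.
J_AC = 1.08×10^-7 m⁴, J_CB = 2.59×10^-7 m⁴, so T_A = T₀·(J_AC/a)/((J_AC/a)+(J_CB/b)) = 62.68 N·m, T_B = 163.3 N·m.

62.7 N·m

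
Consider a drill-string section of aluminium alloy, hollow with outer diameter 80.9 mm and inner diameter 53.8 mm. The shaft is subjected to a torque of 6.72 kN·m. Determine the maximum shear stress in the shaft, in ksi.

11.7 ksi

J = π(d_o⁴ − d_i⁴)/32 = π(0.0809⁴ − 0.0538⁴)/32 = 3.383×10^-6 m⁴.
τ_max = T·r/J = 6720 × 0.0404 / 3.383×10^-6 = 8.036×10^7 Pa.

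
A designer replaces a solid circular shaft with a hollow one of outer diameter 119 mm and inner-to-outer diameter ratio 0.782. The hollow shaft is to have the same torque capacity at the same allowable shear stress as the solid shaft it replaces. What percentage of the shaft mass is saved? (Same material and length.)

46.9 %

Equal τ_max and T ⇒ the solid shaft needs d_s³ = d_o³(1−k⁴), so d_s = 119·(1−0.782⁴)^(1/3) = 101.8 mm.
Area ratio A_h/A_s = d_o²(1−k²)/d_s² = (1−k²)/(1−k⁴)^(2/3) = 0.5308.
Mass saving = 1 − 0.5308 = 46.9 %.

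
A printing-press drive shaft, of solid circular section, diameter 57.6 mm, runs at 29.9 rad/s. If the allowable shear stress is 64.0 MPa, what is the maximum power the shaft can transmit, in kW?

71.8 kW

J = πd⁴/32 = π(0.0576)⁴/32 = 1.081×10^-6 m⁴.
T_max = τ_allow·J/r = 6.40×10^7 × 1.081×10^-6 / 0.0288 = 2401 N·m.
ω = 29.9 rad/s, so P_max = T_max·ω = 7.180×10^4 W.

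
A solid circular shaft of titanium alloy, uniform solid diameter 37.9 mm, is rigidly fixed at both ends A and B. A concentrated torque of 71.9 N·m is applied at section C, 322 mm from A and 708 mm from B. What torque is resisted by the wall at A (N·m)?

49.4 N·m

With uniform GJ and both ends fixed, compatibility θ_AC = θ_CB gives T_A·a = T_B·b, together with T_A + T_B = T₀.
T_A = T₀·b/(a+b) = 71.90·708/1030 = 49.42 N·m; T_B = 22.48 N·m.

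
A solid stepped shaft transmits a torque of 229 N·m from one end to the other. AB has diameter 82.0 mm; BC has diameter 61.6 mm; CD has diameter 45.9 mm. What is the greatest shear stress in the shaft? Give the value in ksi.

Under the same torque, τ_max = 16T/(πd³) is largest where d is smallest — segment CD (d = 45.9 mm).
τ_max = 16·229.0/(π·(0.0459)³) = 1.206×10^7 Pa.

1.75 ksi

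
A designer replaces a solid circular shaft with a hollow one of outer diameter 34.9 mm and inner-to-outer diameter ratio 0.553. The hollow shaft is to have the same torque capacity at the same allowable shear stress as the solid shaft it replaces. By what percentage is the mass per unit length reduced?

25.9 %

Equal τ_max and T ⇒ the solid shaft needs d_s³ = d_o³(1−k⁴), so d_s = 34.9·(1−0.553⁴)^(1/3) = 33.78 mm.
Area ratio A_h/A_s = d_o²(1−k²)/d_s² = (1−k²)/(1−k⁴)^(2/3) = 0.7412.
Mass saving = 1 − 0.7412 = 25.9 %.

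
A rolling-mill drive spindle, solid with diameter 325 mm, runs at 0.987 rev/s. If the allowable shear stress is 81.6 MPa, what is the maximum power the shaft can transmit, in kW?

3410 kW

J = πd⁴/32 = π(0.325)⁴/32 = 1.095×10^-3 m⁴.
T_max = τ_allow·J/r = 8.16×10^7 × 1.095×10^-3 / 0.163 = 550000 N·m.
ω = 2π·0.987 = 6.202 rad/s, so P_max = T_max·ω = 3.411×10^6 W.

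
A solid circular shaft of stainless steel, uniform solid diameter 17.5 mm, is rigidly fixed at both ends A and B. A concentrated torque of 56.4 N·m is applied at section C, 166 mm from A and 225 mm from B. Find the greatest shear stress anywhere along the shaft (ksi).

With uniform GJ and both ends fixed, compatibility θ_AC = θ_CB gives T_A·a = T_B·b, together with T_A + T_B = T₀.
T_A = T₀·b/(a+b) = 56.40·225/391.0 = 32.46 N·m; T_B = 23.94 N·m.
τ in each portion: τ_AC = 3.08×10^7 Pa, τ_CB = 2.28×10^7 Pa; maximum is in AC.
τ_max = T_AC·r/J = 32.46·0.00875/9.21×10^-9 = 3.084×10^7 Pa.

4.47 ksi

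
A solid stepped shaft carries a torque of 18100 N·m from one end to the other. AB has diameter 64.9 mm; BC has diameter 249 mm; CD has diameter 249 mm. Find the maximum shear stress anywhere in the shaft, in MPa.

Under the same torque, τ_max = 16T/(πd³) is largest where d is smallest — segment AB (d = 64.9 mm).
τ_max = 16·18100/(π·(0.0649)³) = 3.372×10^8 Pa.

337 MPa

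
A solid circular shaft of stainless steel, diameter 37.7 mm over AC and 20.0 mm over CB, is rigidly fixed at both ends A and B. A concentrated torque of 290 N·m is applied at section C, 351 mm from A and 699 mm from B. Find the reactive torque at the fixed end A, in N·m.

279 N·m

Compatibility: T_A·a/J_AC = T_B·b/J_CB with T_A + T_B = T₀.
J_AC = 1.98×10^-7 m⁴, J_CB = 1.57×10^-8 m⁴, so T_A = T₀·(J_AC/a)/((J_AC/a)+(J_CB/b)) = 278.9 N·m, T_B = 11.09 N·m.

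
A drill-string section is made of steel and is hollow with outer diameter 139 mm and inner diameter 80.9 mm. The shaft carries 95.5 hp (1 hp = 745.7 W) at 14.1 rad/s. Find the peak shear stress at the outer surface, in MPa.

ω = 14.1 rad/s, so T = P/ω = 95.5×745.7 / 14.10 = 5051 N·m.
J = π(d_o⁴ − d_i⁴)/32 = π(0.139⁴ − 0.0809⁴)/32 = 3.244×10^-5 m⁴.
τ_max = T·r/J = 5051 × 0.0695 / 3.244×10^-5 = 1.082×10^7 Pa.

10.8 MPa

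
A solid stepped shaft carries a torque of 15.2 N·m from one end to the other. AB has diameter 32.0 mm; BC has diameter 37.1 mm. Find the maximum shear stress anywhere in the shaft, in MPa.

Under the same torque, τ_max = 16T/(πd³) is largest where d is smallest — segment AB (d = 32.0 mm).
τ_max = 16·15.20/(π·(0.0320)³) = 2.362×10^6 Pa.

2.36 MPa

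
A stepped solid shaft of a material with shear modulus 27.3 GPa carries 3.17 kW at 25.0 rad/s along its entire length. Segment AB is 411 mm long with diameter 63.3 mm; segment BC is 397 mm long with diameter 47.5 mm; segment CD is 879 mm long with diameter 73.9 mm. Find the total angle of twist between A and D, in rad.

0.00629 rad

ω = 25.0 rad/s, so T = P/ω = 3.17×10³ / 25.00 = 126.8 N·m.
J_AB = π(0.0633)⁴/32 = 1.58×10^-6 m⁴; J_BC = π(0.0475)⁴/32 = 5.00×10^-7 m⁴; J_CD = π(0.0739)⁴/32 = 2.93×10^-6 m⁴.
θ = (T/G)·Σ L_i/J_i = (126.8/27.3×10⁹)·(0.411/1.58×10^-6 + 0.397/5.00×10^-7 + 0.879/2.93×10^-6) = 6.295×10^-3 rad.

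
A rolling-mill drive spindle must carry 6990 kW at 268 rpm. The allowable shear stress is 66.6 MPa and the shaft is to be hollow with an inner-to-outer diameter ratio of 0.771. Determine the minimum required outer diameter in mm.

ω = 2π·268/60 = 28.06 rad/s, so T = P/ω = 6990×10³ / 28.06 = 249100 N·m.
For a hollow shaft with d_i/d_o = 0.771: τ_max = 16T/(π d_o³ (1−k⁴)), so d_o = [16T/(π τ_allow (1−k⁴))]^(1/3) = [16·249100/(π·6.66×10^7·0.6466)]^(1/3) = 0.3088 m.

309 mm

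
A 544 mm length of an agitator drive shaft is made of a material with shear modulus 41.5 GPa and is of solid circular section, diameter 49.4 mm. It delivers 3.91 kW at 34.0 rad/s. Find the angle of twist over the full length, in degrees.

ω = 34.0 rad/s, so T = P/ω = 3.91×10³ / 34.00 = 115.0 N·m.
J = πd⁴/32 = π(0.0494)⁴/32 = 5.847×10^-7 m⁴.
θ = T·L/(G·J) = 115.0 × 0.544 / (41.5×10⁹ × 5.847×10^-7) = 2.578×10^-3 rad.

0.148°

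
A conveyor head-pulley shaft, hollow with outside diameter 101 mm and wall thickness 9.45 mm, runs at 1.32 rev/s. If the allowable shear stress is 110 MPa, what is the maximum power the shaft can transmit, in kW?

104 kW

J = π(d_o⁴ − d_i⁴)/32 = π(0.101⁴ − 0.0821⁴)/32 = 5.756×10^-6 m⁴.
T_max = τ_allow·J/r = 1.10×10^8 × 5.756×10^-6 / 0.0505 = 12540 N·m.
ω = 2π·1.32 = 8.294 rad/s, so P_max = T_max·ω = 1.040×10^5 W.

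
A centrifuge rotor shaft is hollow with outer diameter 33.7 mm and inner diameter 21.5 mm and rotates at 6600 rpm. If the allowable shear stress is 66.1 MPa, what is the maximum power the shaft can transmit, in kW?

J = π(d_o⁴ − d_i⁴)/32 = π(0.0337⁴ − 0.0215⁴)/32 = 1.056×10^-7 m⁴.
T_max = τ_allow·J/r = 6.61×10^7 × 1.056×10^-7 / 0.0169 = 414.4 N·m.
ω = 2π·6600/60 = 691.2 rad/s, so P_max = T_max·ω = 2.864×10^5 W.

286 kW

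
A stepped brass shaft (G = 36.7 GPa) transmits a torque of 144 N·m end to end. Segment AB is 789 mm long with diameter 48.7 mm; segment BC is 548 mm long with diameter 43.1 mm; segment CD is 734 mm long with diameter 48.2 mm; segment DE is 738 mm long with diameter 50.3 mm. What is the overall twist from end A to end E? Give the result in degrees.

J_AB = π(0.0487)⁴/32 = 5.52×10^-7 m⁴; J_BC = π(0.0431)⁴/32 = 3.39×10^-7 m⁴; J_CD = π(0.0482)⁴/32 = 5.30×10^-7 m⁴; J_DE = π(0.0503)⁴/32 = 6.28×10^-7 m⁴.
θ = (T/G)·Σ L_i/J_i = (144.0/36.7×10⁹)·(0.789/5.52×10^-7 + 0.548/3.39×10^-7 + 0.734/5.30×10^-7 + 0.738/6.28×10^-7) = 0.02200 rad.

1.26°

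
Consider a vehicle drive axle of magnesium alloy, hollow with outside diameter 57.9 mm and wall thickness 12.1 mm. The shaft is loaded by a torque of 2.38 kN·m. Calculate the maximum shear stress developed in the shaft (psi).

10200 psi

J = π(d_o⁴ − d_i⁴)/32 = π(0.0579⁴ − 0.0337⁴)/32 = 9.767×10^-7 m⁴.
τ_max = T·r/J = 2380 × 0.0290 / 9.767×10^-7 = 7.054×10^7 Pa.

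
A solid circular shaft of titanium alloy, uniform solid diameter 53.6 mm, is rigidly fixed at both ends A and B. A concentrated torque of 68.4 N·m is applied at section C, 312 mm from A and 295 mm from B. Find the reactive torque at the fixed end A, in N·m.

With uniform GJ and both ends fixed, compatibility θ_AC = θ_CB gives T_A·a = T_B·b, together with T_A + T_B = T₀.
T_A = T₀·b/(a+b) = 68.40·295/607.0 = 33.24 N·m; T_B = 35.16 N·m.

33.2 N·m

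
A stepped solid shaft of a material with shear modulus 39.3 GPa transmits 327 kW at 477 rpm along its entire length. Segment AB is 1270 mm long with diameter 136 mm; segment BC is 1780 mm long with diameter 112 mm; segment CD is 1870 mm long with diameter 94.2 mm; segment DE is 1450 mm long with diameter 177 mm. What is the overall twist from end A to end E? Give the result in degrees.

3.91°

ω = 2π·477/60 = 49.95 rad/s, so T = P/ω = 327×10³ / 49.95 = 6546 N·m.
J_AB = π(0.136)⁴/32 = 3.36×10^-5 m⁴; J_BC = π(0.112)⁴/32 = 1.54×10^-5 m⁴; J_CD = π(0.0942)⁴/32 = 7.73×10^-6 m⁴; J_DE = π(0.177)⁴/32 = 9.64×10^-5 m⁴.
θ = (T/G)·Σ L_i/J_i = (6546/39.3×10⁹)·(1.27/3.36×10^-5 + 1.78/1.54×10^-5 + 1.87/7.73×10^-6 + 1.45/9.64×10^-5) = 0.06829 rad.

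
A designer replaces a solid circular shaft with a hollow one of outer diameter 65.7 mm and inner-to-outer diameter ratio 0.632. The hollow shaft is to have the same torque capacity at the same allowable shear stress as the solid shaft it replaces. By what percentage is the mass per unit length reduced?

32.6 %

Equal τ_max and T ⇒ the solid shaft needs d_s³ = d_o³(1−k⁴), so d_s = 65.7·(1−0.632⁴)^(1/3) = 62.00 mm.
Area ratio A_h/A_s = d_o²(1−k²)/d_s² = (1−k²)/(1−k⁴)^(2/3) = 0.6744.
Mass saving = 1 − 0.6744 = 32.6 %.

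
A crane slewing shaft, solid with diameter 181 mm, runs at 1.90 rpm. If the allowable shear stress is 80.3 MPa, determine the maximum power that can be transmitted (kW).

J = πd⁴/32 = π(0.181)⁴/32 = 1.054×10^-4 m⁴.
T_max = τ_allow·J/r = 8.03×10^7 × 1.054×10^-4 / 0.0905 = 93490 N·m.
ω = 2π·1.90/60 = 0.1990 rad/s, so P_max = T_max·ω = 1.860×10^4 W.

18.6 kW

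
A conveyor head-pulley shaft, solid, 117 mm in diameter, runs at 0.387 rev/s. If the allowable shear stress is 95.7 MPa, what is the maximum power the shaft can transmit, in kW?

J = πd⁴/32 = π(0.117)⁴/32 = 1.840×10^-5 m⁴.
T_max = τ_allow·J/r = 9.57×10^7 × 1.840×10^-5 / 0.0585 = 30100 N·m.
ω = 2π·0.387 = 2.432 rad/s, so P_max = T_max·ω = 7.318×10^4 W.

73.2 kW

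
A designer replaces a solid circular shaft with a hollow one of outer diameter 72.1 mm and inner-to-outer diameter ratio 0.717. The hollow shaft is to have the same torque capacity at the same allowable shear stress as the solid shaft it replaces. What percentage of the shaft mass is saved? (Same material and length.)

Equal τ_max and T ⇒ the solid shaft needs d_s³ = d_o³(1−k⁴), so d_s = 72.1·(1−0.717⁴)^(1/3) = 65.09 mm.
Area ratio A_h/A_s = d_o²(1−k²)/d_s² = (1−k²)/(1−k⁴)^(2/3) = 0.5962.
Mass saving = 1 − 0.5962 = 40.4 %.

40.4 %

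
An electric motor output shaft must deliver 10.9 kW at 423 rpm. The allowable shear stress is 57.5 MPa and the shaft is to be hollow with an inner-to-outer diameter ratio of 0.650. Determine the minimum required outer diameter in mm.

ω = 2π·423/60 = 44.30 rad/s, so T = P/ω = 10.9×10³ / 44.30 = 246.1 N·m.
For a hollow shaft with d_i/d_o = 0.650: τ_max = 16T/(π d_o³ (1−k⁴)), so d_o = [16T/(π τ_allow (1−k⁴))]^(1/3) = [16·246.1/(π·5.75×10^7·0.8215)]^(1/3) = 0.02983 m.

29.8 mm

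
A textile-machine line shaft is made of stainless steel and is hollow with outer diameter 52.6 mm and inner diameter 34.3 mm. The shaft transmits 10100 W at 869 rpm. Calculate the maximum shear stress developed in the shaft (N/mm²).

ω = 2π·869/60 = 91.00 rad/s, so T = P/ω = 10100 / 91.00 = 111.0 N·m.
J = π(d_o⁴ − d_i⁴)/32 = π(0.0526⁴ − 0.0343⁴)/32 = 6.156×10^-7 m⁴.
τ_max = T·r/J = 111.0 × 0.0263 / 6.156×10^-7 = 4.741×10^6 Pa.

4.74 N/mm²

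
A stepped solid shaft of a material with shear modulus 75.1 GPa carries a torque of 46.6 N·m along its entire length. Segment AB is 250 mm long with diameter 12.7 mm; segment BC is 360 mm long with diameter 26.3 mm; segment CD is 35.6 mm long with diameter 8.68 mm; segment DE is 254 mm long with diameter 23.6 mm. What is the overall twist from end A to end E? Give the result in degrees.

J_AB = π(0.0127)⁴/32 = 2.55×10^-9 m⁴; J_BC = π(0.0263)⁴/32 = 4.70×10^-8 m⁴; J_CD = π(0.00868)⁴/32 = 5.57×10^-10 m⁴; J_DE = π(0.0236)⁴/32 = 3.05×10^-8 m⁴.
θ = (T/G)·Σ L_i/J_i = (46.60/75.1×10⁹)·(0.250/2.55×10^-9 + 0.360/4.70×10^-8 + 0.0356/5.57×10^-10 + 0.254/3.05×10^-8) = 0.1103 rad.

6.32°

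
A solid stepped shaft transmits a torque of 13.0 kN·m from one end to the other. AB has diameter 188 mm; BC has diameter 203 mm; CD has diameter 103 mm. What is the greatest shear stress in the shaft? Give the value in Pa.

6.06e7 Pa

Under the same torque, τ_max = 16T/(πd³) is largest where d is smallest — segment CD (d = 103 mm).
τ_max = 16·13000/(π·(0.103)³) = 6.059×10^7 Pa.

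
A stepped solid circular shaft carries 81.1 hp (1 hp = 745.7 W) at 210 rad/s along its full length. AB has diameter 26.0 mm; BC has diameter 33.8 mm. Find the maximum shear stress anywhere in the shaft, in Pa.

ω = 210 rad/s, so T = P/ω = 81.1×745.7 / 210.0 = 288.0 N·m.
Under the same torque, τ_max = 16T/(πd³) is largest where d is smallest — segment AB (d = 26.0 mm).
τ_max = 16·288.0/(π·(0.0260)³) = 8.345×10^7 Pa.

8.34e7 Pa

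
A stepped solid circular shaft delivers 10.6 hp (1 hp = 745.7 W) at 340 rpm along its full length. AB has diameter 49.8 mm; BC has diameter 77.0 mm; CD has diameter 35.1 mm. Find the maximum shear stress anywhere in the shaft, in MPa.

26.1 MPa

ω = 2π·340/60 = 35.60 rad/s, so T = P/ω = 10.6×745.7 / 35.60 = 222.0 N·m.
Under the same torque, τ_max = 16T/(πd³) is largest where d is smallest — segment CD (d = 35.1 mm).
τ_max = 16·222.0/(π·(0.0351)³) = 2.615×10^7 Pa.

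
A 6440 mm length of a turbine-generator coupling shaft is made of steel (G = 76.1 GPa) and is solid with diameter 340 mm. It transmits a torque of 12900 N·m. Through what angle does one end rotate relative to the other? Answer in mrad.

0.832 mrad

J = πd⁴/32 = π(0.340)⁴/32 = 1.312×10^-3 m⁴.
θ = T·L/(G·J) = 12900 × 6.44 / (76.1×10⁹ × 1.312×10^-3) = 8.321×10^-4 rad.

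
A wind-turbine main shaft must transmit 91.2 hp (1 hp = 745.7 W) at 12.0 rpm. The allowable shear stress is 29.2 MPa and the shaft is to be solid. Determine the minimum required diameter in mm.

ω = 2π·12.0/60 = 1.257 rad/s, so T = P/ω = 91.2×745.7 / 1.257 = 54120 N·m.
For a solid shaft τ_max = 16T/(πd³), so d = (16T/(π τ_allow))^(1/3) = (16·54120/(π·2.92×10^7))^(1/3) = 0.2113 m.

211 mm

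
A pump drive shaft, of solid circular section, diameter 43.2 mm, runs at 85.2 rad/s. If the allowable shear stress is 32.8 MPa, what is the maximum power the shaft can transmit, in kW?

44.2 kW

J = πd⁴/32 = π(0.0432)⁴/32 = 3.419×10^-7 m⁴.
T_max = τ_allow·J/r = 3.28×10^7 × 3.419×10^-7 / 0.0216 = 519.2 N·m.
ω = 85.2 rad/s, so P_max = T_max·ω = 4.424×10^4 W.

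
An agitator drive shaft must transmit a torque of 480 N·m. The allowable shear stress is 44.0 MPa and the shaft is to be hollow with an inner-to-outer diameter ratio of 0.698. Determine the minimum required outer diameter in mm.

41.8 mm

For a hollow shaft with d_i/d_o = 0.698: τ_max = 16T/(π d_o³ (1−k⁴)), so d_o = [16T/(π τ_allow (1−k⁴))]^(1/3) = [16·480.0/(π·4.40×10^7·0.7626)]^(1/3) = 0.04177 m.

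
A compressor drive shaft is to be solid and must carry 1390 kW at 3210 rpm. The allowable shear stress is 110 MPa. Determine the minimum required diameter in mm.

ω = 2π·3210/60 = 336.2 rad/s, so T = P/ω = 1390×10³ / 336.2 = 4135 N·m.
For a solid shaft τ_max = 16T/(πd³), so d = (16T/(π τ_allow))^(1/3) = (16·4135/(π·1.10×10^8))^(1/3) = 0.05763 m.

57.6 mm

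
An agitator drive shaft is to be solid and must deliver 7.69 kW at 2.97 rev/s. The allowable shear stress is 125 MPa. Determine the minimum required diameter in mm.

ω = 2π·2.97 = 18.66 rad/s, so T = P/ω = 7.69×10³ / 18.66 = 412.1 N·m.
For a solid shaft τ_max = 16T/(πd³), so d = (16T/(π τ_allow))^(1/3) = (16·412.1/(π·1.25×10^8))^(1/3) = 0.02561 m.

25.6 mm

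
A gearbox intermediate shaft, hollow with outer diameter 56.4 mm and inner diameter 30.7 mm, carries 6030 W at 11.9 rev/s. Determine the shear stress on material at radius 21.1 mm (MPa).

1.88 MPa

ω = 2π·11.9 = 74.77 rad/s, so T = P/ω = 6030 / 74.77 = 80.65 N·m.
J = π(d_o⁴ − d_i⁴)/32 = π(0.0564⁴ − 0.0307⁴)/32 = 9.062×10^-7 m⁴.
Shear stress varies linearly with radius: τ = T·r/J = 80.65 × 0.0211 / 9.062×10^-7 = 1.878×10^6 Pa.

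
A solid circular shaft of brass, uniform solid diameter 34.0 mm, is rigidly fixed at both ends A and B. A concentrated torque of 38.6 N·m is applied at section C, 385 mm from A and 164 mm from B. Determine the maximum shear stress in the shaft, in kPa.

With uniform GJ and both ends fixed, compatibility θ_AC = θ_CB gives T_A·a = T_B·b, together with T_A + T_B = T₀.
T_A = T₀·b/(a+b) = 38.60·164/549.0 = 11.53 N·m; T_B = 27.07 N·m.
τ in each portion: τ_AC = 1.49×10^6 Pa, τ_CB = 3.51×10^6 Pa; maximum is in CB.
τ_max = T_CB·r/J = 27.07·0.0170/1.31×10^-7 = 3.508×10^6 Pa.

3510 kPa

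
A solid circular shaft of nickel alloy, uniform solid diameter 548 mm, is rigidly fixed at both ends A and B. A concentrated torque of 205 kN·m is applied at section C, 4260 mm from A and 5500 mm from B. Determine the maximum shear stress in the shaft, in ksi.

With uniform GJ and both ends fixed, compatibility θ_AC = θ_CB gives T_A·a = T_B·b, together with T_A + T_B = T₀.
T_A = T₀·b/(a+b) = 205000·5500/9760 = 115500 N·m; T_B = 89480 N·m.
τ in each portion: τ_AC = 3.58×10^6 Pa, τ_CB = 2.77×10^6 Pa; maximum is in AC.
τ_max = T_AC·r/J = 115500·0.274/8.85×10^-3 = 3.575×10^6 Pa.

0.519 ksi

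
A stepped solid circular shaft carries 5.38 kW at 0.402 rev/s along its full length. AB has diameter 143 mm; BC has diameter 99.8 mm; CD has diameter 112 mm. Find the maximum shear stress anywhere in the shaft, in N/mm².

ω = 2π·0.402 = 2.526 rad/s, so T = P/ω = 5.38×10³ / 2.526 = 2130 N·m.
Under the same torque, τ_max = 16T/(πd³) is largest where d is smallest — segment BC (d = 99.8 mm).
τ_max = 16·2130/(π·(0.0998)³) = 1.091×10^7 Pa.

10.9 N/mm²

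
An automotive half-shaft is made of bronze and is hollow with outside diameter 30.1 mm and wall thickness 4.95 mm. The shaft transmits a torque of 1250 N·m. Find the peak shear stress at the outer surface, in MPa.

293 MPa

J = π(d_o⁴ − d_i⁴)/32 = π(0.0301⁴ − 0.0202⁴)/32 = 6.424×10^-8 m⁴.
τ_max = T·r/J = 1250 × 0.0151 / 6.424×10^-8 = 2.928×10^8 Pa.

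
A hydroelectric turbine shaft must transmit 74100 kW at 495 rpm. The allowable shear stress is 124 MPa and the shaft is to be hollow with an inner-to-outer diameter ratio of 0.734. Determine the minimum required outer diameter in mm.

ω = 2π·495/60 = 51.84 rad/s, so T = P/ω = 74100×10³ / 51.84 = 1.430e6 N·m.
For a hollow shaft with d_i/d_o = 0.734: τ_max = 16T/(π d_o³ (1−k⁴)), so d_o = [16T/(π τ_allow (1−k⁴))]^(1/3) = [16·1.430e6/(π·1.24×10^8·0.7097)]^(1/3) = 0.4357 m.

436 mm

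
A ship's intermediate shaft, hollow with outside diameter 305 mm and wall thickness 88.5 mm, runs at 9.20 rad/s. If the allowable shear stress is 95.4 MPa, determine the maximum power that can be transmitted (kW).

4740 kW

J = π(d_o⁴ − d_i⁴)/32 = π(0.305⁴ − 0.128⁴)/32 = 8.232×10^-4 m⁴.
T_max = τ_allow·J/r = 9.54×10^7 × 8.232×10^-4 / 0.152 = 515000 N·m.
ω = 9.20 rad/s, so P_max = T_max·ω = 4.738×10^6 W.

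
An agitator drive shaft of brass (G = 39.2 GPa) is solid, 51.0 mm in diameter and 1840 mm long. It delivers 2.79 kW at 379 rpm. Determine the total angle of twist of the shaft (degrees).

ω = 2π·379/60 = 39.69 rad/s, so T = P/ω = 2.79×10³ / 39.69 = 70.30 N·m.
J = πd⁴/32 = π(0.0510)⁴/32 = 6.642×10^-7 m⁴.
θ = T·L/(G·J) = 70.30 × 1.84 / (39.2×10⁹ × 6.642×10^-7) = 4.968×10^-3 rad.

0.285°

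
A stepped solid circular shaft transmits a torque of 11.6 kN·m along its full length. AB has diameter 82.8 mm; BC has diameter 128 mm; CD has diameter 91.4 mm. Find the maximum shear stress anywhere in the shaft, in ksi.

Under the same torque, τ_max = 16T/(πd³) is largest where d is smallest — segment AB (d = 82.8 mm).
τ_max = 16·11600/(π·(0.0828)³) = 1.041×10^8 Pa.

15.1 ksi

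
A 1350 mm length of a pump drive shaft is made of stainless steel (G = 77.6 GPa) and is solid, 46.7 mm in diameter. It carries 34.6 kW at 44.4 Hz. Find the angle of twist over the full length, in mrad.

ω = 2π·44.4 = 279.0 rad/s, so T = P/ω = 34.6×10³ / 279.0 = 124.0 N·m.
J = πd⁴/32 = π(0.0467)⁴/32 = 4.669×10^-7 m⁴.
θ = T·L/(G·J) = 124.0 × 1.35 / (77.6×10⁹ × 4.669×10^-7) = 4.621×10^-3 rad.

4.62 mrad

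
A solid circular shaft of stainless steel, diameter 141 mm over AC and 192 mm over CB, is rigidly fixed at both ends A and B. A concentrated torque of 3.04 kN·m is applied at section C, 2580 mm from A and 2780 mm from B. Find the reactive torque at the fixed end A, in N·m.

Compatibility: T_A·a/J_AC = T_B·b/J_CB with T_A + T_B = T₀.
J_AC = 3.88×10^-5 m⁴, J_CB = 1.33×10^-4 m⁴, so T_A = T₀·(J_AC/a)/((J_AC/a)+(J_CB/b)) = 725.4 N·m, T_B = 2315 N·m.

725 N·m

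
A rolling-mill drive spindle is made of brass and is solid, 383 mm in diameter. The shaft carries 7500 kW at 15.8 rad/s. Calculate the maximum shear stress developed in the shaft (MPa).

43.0 MPa

ω = 15.8 rad/s, so T = P/ω = 7500×10³ / 15.80 = 474700 N·m.
J = πd⁴/32 = π(0.383)⁴/32 = 2.112×10^-3 m⁴.
τ_max = T·r/J = 474700 × 0.192 / 2.112×10^-3 = 4.303×10^7 Pa.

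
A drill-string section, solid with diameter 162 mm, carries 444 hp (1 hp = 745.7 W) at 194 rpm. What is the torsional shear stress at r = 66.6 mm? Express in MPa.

ω = 2π·194/60 = 20.32 rad/s, so T = P/ω = 444×745.7 / 20.32 = 16300 N·m.
J = πd⁴/32 = π(0.162)⁴/32 = 6.762×10^-5 m⁴.
Shear stress varies linearly with radius: τ = T·r/J = 16300 × 0.0666 / 6.762×10^-5 = 1.605×10^7 Pa.

16.1 MPa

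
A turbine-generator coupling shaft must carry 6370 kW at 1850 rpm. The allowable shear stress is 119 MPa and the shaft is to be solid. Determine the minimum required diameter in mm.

ω = 2π·1850/60 = 193.7 rad/s, so T = P/ω = 6370×10³ / 193.7 = 32880 N·m.
For a solid shaft τ_max = 16T/(πd³), so d = (16T/(π τ_allow))^(1/3) = (16·32880/(π·1.19×10^8))^(1/3) = 0.1121 m.

112 mm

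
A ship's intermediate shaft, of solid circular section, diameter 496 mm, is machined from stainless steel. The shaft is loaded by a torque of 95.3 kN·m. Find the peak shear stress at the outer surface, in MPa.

3.98 MPa

J = πd⁴/32 = π(0.496)⁴/32 = 5.942×10^-3 m⁴.
τ_max = T·r/J = 95300 × 0.248 / 5.942×10^-3 = 3.978×10^6 Pa.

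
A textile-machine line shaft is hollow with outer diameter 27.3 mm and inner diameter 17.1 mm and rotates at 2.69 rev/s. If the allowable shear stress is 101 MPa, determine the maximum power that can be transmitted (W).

J = π(d_o⁴ − d_i⁴)/32 = π(0.0273⁴ − 0.0171⁴)/32 = 4.614×10^-8 m⁴.
T_max = τ_allow·J/r = 1.01×10^8 × 4.614×10^-8 / 0.0137 = 341.4 N·m.
ω = 2π·2.69 = 16.90 rad/s, so P_max = T_max·ω = 5770 W.

5770 W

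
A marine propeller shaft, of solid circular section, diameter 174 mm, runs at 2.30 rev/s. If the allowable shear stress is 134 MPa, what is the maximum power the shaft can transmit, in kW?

2000 kW

J = πd⁴/32 = π(0.174)⁴/32 = 8.999×10^-5 m⁴.
T_max = τ_allow·J/r = 1.34×10^8 × 8.999×10^-5 / 0.0870 = 138600 N·m.
ω = 2π·2.30 = 14.45 rad/s, so P_max = T_max·ω = 2.003×10^6 W.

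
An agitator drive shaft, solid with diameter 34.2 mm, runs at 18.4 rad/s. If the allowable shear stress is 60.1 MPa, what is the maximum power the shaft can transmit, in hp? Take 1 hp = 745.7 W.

J = πd⁴/32 = π(0.0342)⁴/32 = 1.343×10^-7 m⁴.
T_max = τ_allow·J/r = 6.01×10^7 × 1.343×10^-7 / 0.0171 = 472.0 N·m.
ω = 18.4 rad/s, so P_max = T_max·ω = 8686 W.

11.6 hp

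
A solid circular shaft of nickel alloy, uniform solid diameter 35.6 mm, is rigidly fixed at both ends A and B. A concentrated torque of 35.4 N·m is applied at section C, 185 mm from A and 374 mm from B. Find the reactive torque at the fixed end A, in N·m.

With uniform GJ and both ends fixed, compatibility θ_AC = θ_CB gives T_A·a = T_B·b, together with T_A + T_B = T₀.
T_A = T₀·b/(a+b) = 35.40·374/559.0 = 23.68 N·m; T_B = 11.72 N·m.

23.7 N·m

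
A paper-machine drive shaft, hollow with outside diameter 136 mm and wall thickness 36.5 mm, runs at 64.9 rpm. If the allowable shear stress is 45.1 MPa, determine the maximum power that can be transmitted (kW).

144 kW

J = π(d_o⁴ − d_i⁴)/32 = π(0.136⁴ − 0.0630⁴)/32 = 3.204×10^-5 m⁴.
T_max = τ_allow·J/r = 4.51×10^7 × 3.204×10^-5 / 0.0680 = 21250 N·m.
ω = 2π·64.9/60 = 6.796 rad/s, so P_max = T_max·ω = 1.444×10^5 W.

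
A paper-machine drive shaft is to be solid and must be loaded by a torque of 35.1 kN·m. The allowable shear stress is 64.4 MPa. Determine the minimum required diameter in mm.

141 mm

For a solid shaft τ_max = 16T/(πd³), so d = (16T/(π τ_allow))^(1/3) = (16·35100/(π·6.44×10^7))^(1/3) = 0.1405 m.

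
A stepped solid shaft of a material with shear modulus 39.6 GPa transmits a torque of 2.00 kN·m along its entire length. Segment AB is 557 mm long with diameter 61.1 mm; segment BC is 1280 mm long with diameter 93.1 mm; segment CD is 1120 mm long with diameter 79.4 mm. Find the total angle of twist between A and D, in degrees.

2.51°

J_AB = π(0.0611)⁴/32 = 1.37×10^-6 m⁴; J_BC = π(0.0931)⁴/32 = 7.38×10^-6 m⁴; J_CD = π(0.0794)⁴/32 = 3.90×10^-6 m⁴.
θ = (T/G)·Σ L_i/J_i = (2000/39.6×10⁹)·(0.557/1.37×10^-6 + 1.28/7.38×10^-6 + 1.12/3.90×10^-6) = 0.04382 rad.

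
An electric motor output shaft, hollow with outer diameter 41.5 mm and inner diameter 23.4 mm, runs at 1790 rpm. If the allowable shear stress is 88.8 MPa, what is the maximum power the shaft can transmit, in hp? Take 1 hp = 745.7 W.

J = π(d_o⁴ − d_i⁴)/32 = π(0.0415⁴ − 0.0234⁴)/32 = 2.618×10^-7 m⁴.
T_max = τ_allow·J/r = 8.88×10^7 × 2.618×10^-7 / 0.0208 = 1120 N·m.
ω = 2π·1790/60 = 187.4 rad/s, so P_max = T_max·ω = 2.100×10^5 W.

282 hp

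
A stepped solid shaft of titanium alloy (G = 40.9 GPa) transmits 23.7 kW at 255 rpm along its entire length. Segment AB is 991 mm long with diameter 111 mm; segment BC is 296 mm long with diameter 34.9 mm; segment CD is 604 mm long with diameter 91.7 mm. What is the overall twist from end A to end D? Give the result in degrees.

ω = 2π·255/60 = 26.70 rad/s, so T = P/ω = 23.7×10³ / 26.70 = 887.5 N·m.
J_AB = π(0.111)⁴/32 = 1.49×10^-5 m⁴; J_BC = π(0.0349)⁴/32 = 1.46×10^-7 m⁴; J_CD = π(0.0917)⁴/32 = 6.94×10^-6 m⁴.
θ = (T/G)·Σ L_i/J_i = (887.5/40.9×10⁹)·(0.991/1.49×10^-5 + 0.296/1.46×10^-7 + 0.604/6.94×10^-6) = 0.04743 rad.

2.72°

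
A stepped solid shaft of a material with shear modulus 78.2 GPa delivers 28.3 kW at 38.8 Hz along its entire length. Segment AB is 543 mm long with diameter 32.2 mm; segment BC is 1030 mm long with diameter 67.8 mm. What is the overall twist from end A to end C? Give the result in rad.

ω = 2π·38.8 = 243.8 rad/s, so T = P/ω = 28.3×10³ / 243.8 = 116.1 N·m.
J_AB = π(0.0322)⁴/32 = 1.06×10^-7 m⁴; J_BC = π(0.0678)⁴/32 = 2.07×10^-6 m⁴.
θ = (T/G)·Σ L_i/J_i = (116.1/78.2×10⁹)·(0.543/1.06×10^-7 + 1.03/2.07×10^-6) = 8.374×10^-3 rad.

0.00837 rad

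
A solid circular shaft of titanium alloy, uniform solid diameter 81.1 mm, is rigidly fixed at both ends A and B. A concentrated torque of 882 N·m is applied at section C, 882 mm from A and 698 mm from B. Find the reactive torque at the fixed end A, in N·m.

With uniform GJ and both ends fixed, compatibility θ_AC = θ_CB gives T_A·a = T_B·b, together with T_A + T_B = T₀.
T_A = T₀·b/(a+b) = 882.0·698/1580 = 389.6 N·m; T_B = 492.4 N·m.

390 N·m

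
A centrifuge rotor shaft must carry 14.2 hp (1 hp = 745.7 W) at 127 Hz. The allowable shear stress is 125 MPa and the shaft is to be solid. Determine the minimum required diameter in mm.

ω = 2π·127 = 798.0 rad/s, so T = P/ω = 14.2×745.7 / 798.0 = 13.27 N·m.
For a solid shaft τ_max = 16T/(πd³), so d = (16T/(π τ_allow))^(1/3) = (16·13.27/(π·1.25×10^8))^(1/3) = 0.008147 m.

8.15 mm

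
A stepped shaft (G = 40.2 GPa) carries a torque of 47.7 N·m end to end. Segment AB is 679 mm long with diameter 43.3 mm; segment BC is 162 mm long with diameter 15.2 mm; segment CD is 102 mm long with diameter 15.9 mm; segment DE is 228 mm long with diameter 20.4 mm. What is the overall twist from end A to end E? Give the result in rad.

0.0742 rad

J_AB = π(0.0433)⁴/32 = 3.45×10^-7 m⁴; J_BC = π(0.0152)⁴/32 = 5.24×10^-9 m⁴; J_CD = π(0.0159)⁴/32 = 6.27×10^-9 m⁴; J_DE = π(0.0204)⁴/32 = 1.70×10^-8 m⁴.
θ = (T/G)·Σ L_i/J_i = (47.70/40.2×10⁹)·(0.679/3.45×10^-7 + 0.162/5.24×10^-9 + 0.102/6.27×10^-9 + 0.228/1.70×10^-8) = 0.07421 rad.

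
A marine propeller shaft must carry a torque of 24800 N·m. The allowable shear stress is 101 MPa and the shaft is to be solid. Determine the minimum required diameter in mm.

108 mm

For a solid shaft τ_max = 16T/(πd³), so d = (16T/(π τ_allow))^(1/3) = (16·24800/(π·1.01×10^8))^(1/3) = 0.1077 m.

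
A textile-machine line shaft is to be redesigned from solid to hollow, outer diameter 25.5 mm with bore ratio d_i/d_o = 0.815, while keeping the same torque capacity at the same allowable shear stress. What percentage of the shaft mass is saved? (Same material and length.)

Equal τ_max and T ⇒ the solid shaft needs d_s³ = d_o³(1−k⁴), so d_s = 25.5·(1−0.815⁴)^(1/3) = 21.00 mm.
Area ratio A_h/A_s = d_o²(1−k²)/d_s² = (1−k²)/(1−k⁴)^(2/3) = 0.4949.
Mass saving = 1 − 0.4949 = 50.5 %.

50.5 %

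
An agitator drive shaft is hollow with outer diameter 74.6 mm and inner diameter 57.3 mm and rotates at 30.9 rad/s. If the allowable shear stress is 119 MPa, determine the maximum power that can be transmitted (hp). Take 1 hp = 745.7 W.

262 hp

J = π(d_o⁴ − d_i⁴)/32 = π(0.0746⁴ − 0.0573⁴)/32 = 1.982×10^-6 m⁴.
T_max = τ_allow·J/r = 1.19×10^8 × 1.982×10^-6 / 0.0373 = 6324 N·m.
ω = 30.9 rad/s, so P_max = T_max·ω = 1.954×10^5 W.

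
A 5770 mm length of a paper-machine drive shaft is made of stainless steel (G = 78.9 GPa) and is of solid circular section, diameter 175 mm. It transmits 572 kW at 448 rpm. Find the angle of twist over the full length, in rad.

0.00968 rad

ω = 2π·448/60 = 46.91 rad/s, so T = P/ω = 572×10³ / 46.91 = 12190 N·m.
J = πd⁴/32 = π(0.175)⁴/32 = 9.208×10^-5 m⁴.
θ = T·L/(G·J) = 12190 × 5.77 / (78.9×10⁹ × 9.208×10^-5) = 9.684×10^-3 rad.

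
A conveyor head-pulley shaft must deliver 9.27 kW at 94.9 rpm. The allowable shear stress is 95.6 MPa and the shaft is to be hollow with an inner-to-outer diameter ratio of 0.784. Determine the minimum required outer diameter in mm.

43.1 mm

ω = 2π·94.9/60 = 9.938 rad/s, so T = P/ω = 9.27×10³ / 9.938 = 932.8 N·m.
For a hollow shaft with d_i/d_o = 0.784: τ_max = 16T/(π d_o³ (1−k⁴)), so d_o = [16T/(π τ_allow (1−k⁴))]^(1/3) = [16·932.8/(π·9.56×10^7·0.6222)]^(1/3) = 0.04306 m.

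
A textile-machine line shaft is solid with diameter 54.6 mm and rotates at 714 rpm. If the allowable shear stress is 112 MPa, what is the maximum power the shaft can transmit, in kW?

268 kW

J = πd⁴/32 = π(0.0546)⁴/32 = 8.725×10^-7 m⁴.
T_max = τ_allow·J/r = 1.12×10^8 × 8.725×10^-7 / 0.0273 = 3580 N·m.
ω = 2π·714/60 = 74.77 rad/s, so P_max = T_max·ω = 2.676×10^5 W.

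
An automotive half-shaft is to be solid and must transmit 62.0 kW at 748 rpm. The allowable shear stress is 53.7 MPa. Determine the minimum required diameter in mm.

42.2 mm

ω = 2π·748/60 = 78.33 rad/s, so T = P/ω = 62.0×10³ / 78.33 = 791.5 N·m.
For a solid shaft τ_max = 16T/(πd³), so d = (16T/(π τ_allow))^(1/3) = (16·791.5/(π·5.37×10^7))^(1/3) = 0.04218 m.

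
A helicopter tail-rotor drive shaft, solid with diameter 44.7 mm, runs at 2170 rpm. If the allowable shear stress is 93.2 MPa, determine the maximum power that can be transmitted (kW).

371 kW

J = πd⁴/32 = π(0.0447)⁴/32 = 3.919×10^-7 m⁴.
T_max = τ_allow·J/r = 9.32×10^7 × 3.919×10^-7 / 0.0224 = 1634 N·m.
ω = 2π·2170/60 = 227.2 rad/s, so P_max = T_max·ω = 3.714×10^5 W.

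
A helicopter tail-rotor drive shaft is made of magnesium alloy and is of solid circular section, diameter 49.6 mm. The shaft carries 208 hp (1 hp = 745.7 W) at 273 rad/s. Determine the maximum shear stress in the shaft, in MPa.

ω = 273 rad/s, so T = P/ω = 208×745.7 / 273.0 = 568.2 N·m.
J = πd⁴/32 = π(0.0496)⁴/32 = 5.942×10^-7 m⁴.
τ_max = T·r/J = 568.2 × 0.0248 / 5.942×10^-7 = 2.371×10^7 Pa.

23.7 MPa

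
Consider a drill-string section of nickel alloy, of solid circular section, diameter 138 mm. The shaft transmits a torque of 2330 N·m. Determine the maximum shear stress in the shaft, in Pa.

J = πd⁴/32 = π(0.138)⁴/32 = 3.561×10^-5 m⁴.
τ_max = T·r/J = 2330 × 0.0690 / 3.561×10^-5 = 4.515×10^6 Pa.

4.52e6 Pa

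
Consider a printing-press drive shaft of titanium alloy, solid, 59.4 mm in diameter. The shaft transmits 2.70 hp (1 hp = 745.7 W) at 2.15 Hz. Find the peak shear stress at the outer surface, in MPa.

3.62 MPa

ω = 2π·2.15 = 13.51 rad/s, so T = P/ω = 2.70×745.7 / 13.51 = 149.0 N·m.
J = πd⁴/32 = π(0.0594)⁴/32 = 1.222×10^-6 m⁴.
τ_max = T·r/J = 149.0 × 0.0297 / 1.222×10^-6 = 3.622×10^6 Pa.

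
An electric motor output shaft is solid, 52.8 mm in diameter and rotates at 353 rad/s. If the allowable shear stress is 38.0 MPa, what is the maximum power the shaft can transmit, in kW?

388 kW

J = πd⁴/32 = π(0.0528)⁴/32 = 7.630×10^-7 m⁴.
T_max = τ_allow·J/r = 3.80×10^7 × 7.630×10^-7 / 0.0264 = 1098 N·m.
ω = 353 rad/s, so P_max = T_max·ω = 3.877×10^5 W.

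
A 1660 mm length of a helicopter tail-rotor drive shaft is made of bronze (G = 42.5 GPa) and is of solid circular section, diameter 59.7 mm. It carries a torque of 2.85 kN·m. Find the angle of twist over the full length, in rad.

J = πd⁴/32 = π(0.0597)⁴/32 = 1.247×10^-6 m⁴.
θ = T·L/(G·J) = 2850 × 1.66 / (42.5×10⁹ × 1.247×10^-6) = 0.08926 rad.

0.0893 rad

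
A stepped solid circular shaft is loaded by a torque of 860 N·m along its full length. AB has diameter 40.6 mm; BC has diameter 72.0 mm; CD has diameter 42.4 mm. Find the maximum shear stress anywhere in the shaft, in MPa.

Under the same torque, τ_max = 16T/(πd³) is largest where d is smallest — segment AB (d = 40.6 mm).
τ_max = 16·860.0/(π·(0.0406)³) = 6.545×10^7 Pa.

65.4 MPa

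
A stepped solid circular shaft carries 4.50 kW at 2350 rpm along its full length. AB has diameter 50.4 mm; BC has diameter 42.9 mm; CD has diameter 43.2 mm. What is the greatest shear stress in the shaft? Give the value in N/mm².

1.18 N/mm²

ω = 2π·2350/60 = 246.1 rad/s, so T = P/ω = 4.50×10³ / 246.1 = 18.29 N·m.
Under the same torque, τ_max = 16T/(πd³) is largest where d is smallest — segment BC (d = 42.9 mm).
τ_max = 16·18.29/(π·(0.0429)³) = 1.180×10^6 Pa.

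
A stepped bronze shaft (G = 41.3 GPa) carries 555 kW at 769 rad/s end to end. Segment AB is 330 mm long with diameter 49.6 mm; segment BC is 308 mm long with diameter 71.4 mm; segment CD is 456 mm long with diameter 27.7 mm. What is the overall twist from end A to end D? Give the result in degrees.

8.58°

ω = 769 rad/s, so T = P/ω = 555×10³ / 769.0 = 721.7 N·m.
J_AB = π(0.0496)⁴/32 = 5.94×10^-7 m⁴; J_BC = π(0.0714)⁴/32 = 2.55×10^-6 m⁴; J_CD = π(0.0277)⁴/32 = 5.78×10^-8 m⁴.
θ = (T/G)·Σ L_i/J_i = (721.7/41.3×10⁹)·(0.330/5.94×10^-7 + 0.308/2.55×10^-6 + 0.456/5.78×10^-8) = 0.1497 rad.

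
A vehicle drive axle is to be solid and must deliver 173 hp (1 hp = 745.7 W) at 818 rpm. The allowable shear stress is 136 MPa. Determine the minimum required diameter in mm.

38.3 mm

ω = 2π·818/60 = 85.66 rad/s, so T = P/ω = 173×745.7 / 85.66 = 1506 N·m.
For a solid shaft τ_max = 16T/(πd³), so d = (16T/(π τ_allow))^(1/3) = (16·1506/(π·1.36×10^8))^(1/3) = 0.03835 m.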